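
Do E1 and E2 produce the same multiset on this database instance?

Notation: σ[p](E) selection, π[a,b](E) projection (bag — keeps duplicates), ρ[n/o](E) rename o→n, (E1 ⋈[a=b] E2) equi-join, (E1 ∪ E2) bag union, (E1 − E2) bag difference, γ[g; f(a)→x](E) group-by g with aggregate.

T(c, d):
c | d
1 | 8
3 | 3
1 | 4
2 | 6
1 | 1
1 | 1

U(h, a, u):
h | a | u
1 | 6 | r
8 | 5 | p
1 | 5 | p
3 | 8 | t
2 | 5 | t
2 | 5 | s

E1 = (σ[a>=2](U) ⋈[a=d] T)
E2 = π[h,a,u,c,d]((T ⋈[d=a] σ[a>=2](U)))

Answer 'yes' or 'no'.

E1 per-node cardinality:
  U → 6
  σ[a>=2](U) → 6
  T → 6
  (σ[a>=2](U) ⋈[a=d] T) → 2
E2 per-node cardinality:
  T → 6
  U → 6
  σ[a>=2](U) → 6
  (T ⋈[d=a] σ[a>=2](U)) → 2
  π[h,a,u,c,d]((T ⋈[d=a] σ[a>=2](U))) → 2

E1 and E2 produce the same multiset:
h | a | u | c | d
1 | 6 | r | 2 | 6
3 | 8 | t | 1 | 8

yes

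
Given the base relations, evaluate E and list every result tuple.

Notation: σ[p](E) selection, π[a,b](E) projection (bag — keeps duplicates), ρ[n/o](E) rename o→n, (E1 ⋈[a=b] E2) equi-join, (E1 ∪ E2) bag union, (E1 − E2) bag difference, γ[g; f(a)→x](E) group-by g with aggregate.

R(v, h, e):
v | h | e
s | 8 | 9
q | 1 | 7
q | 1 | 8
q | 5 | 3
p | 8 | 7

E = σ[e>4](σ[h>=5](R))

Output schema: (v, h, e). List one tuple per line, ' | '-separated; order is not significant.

Stepwise |·|:
  R → 5
  σ[h>=5](R) → 3
  σ[e>4](σ[h>=5](R)) → 2

== RESULT ==
v | h | e
p | 8 | 7
s | 8 | 9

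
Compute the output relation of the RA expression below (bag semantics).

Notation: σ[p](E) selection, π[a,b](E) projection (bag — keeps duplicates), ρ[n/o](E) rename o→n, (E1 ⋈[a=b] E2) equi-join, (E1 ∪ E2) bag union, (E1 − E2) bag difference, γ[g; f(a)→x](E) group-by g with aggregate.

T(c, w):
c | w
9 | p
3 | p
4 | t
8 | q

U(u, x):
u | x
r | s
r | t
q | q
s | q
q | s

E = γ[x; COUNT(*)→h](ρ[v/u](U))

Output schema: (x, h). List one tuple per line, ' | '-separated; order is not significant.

Row counts bottom-up:
  U → 5
  ρ[v/u](U) → 5
  γ[x; COUNT(*)→h](ρ[v/u](U)) → 3

== RESULT ==
x | h
q | 2
s | 2
t | 1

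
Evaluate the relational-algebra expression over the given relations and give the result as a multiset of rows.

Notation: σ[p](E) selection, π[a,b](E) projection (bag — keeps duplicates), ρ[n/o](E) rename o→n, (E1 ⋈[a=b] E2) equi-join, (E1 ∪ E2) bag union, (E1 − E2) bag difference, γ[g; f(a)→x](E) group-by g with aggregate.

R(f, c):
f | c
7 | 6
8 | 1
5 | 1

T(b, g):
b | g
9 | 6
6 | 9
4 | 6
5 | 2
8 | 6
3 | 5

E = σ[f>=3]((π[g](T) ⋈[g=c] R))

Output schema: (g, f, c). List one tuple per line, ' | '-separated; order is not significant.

Row counts bottom-up:
  T → 6
  π[g](T) → 6
  R → 3
  (π[g](T) ⋈[g=c] R) → 3
  σ[f>=3]((π[g](T) ⋈[g=c] R)) → 3

== RESULT ==
g | f | c
6 | 7 | 6
6 | 7 | 6
6 | 7 | 6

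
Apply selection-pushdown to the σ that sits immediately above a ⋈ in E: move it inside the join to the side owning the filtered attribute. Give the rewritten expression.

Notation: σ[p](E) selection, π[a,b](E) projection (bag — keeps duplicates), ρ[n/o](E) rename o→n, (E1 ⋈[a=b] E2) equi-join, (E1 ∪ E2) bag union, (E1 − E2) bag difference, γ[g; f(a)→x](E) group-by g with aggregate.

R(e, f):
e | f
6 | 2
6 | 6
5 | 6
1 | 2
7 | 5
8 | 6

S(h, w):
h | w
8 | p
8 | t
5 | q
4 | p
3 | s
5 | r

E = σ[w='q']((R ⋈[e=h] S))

σ filters on w, owned by the right side.
E' = (R ⋈[e=h] σ[w='q'](S))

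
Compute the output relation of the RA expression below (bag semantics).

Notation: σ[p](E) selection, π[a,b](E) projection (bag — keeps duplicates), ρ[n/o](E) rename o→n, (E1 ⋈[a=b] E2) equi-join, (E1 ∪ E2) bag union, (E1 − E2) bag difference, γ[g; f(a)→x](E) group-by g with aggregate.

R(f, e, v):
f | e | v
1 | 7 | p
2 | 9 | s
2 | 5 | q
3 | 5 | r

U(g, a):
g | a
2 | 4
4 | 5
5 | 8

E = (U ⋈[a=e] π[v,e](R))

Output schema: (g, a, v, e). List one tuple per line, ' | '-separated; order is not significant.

Subexpression sizes:
  U → 3
  R → 4
  π[v,e](R) → 4
  (U ⋈[a=e] π[v,e](R)) → 2

== RESULT ==
g | a | v | e
4 | 5 | q | 5
4 | 5 | r | 5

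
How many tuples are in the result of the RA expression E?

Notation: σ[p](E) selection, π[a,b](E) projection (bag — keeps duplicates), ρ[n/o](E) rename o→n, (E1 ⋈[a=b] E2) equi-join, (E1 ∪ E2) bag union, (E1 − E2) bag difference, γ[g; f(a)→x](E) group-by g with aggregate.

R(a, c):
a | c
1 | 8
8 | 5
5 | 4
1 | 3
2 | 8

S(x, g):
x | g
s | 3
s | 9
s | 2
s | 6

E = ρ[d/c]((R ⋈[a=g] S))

Row counts bottom-up:
  R → 5
  S → 4
  (R ⋈[a=g] S) → 1
  ρ[d/c]((R ⋈[a=g] S)) → 1

|E| = 1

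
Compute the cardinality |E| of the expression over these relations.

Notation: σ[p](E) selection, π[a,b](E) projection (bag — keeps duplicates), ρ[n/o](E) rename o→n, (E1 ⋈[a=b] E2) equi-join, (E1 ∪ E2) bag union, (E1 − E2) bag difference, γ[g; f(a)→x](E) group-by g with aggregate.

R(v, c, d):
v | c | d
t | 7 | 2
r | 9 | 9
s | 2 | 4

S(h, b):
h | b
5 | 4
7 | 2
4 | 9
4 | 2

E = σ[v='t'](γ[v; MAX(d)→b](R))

Stepwise |·|:
  R → 3
  γ[v; MAX(d)→b](R) → 3
  σ[v='t'](γ[v; MAX(d)→b](R)) → 1

|E| = 1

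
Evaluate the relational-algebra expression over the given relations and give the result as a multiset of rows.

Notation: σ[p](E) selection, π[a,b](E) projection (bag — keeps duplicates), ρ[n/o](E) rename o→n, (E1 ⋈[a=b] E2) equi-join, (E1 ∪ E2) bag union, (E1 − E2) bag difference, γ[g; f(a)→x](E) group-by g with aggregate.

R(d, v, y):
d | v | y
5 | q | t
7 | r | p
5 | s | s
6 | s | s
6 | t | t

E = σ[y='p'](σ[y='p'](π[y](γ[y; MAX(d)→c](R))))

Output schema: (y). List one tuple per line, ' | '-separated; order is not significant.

Subexpression sizes:
  R → 5
  γ[y; MAX(d)→c](R) → 3
  π[y](γ[y; MAX(d)→c](R)) → 3
  σ[y='p'](π[y](γ[y; MAX(d)→c](R))) → 1
  σ[y='p'](σ[y='p'](π[y](γ[y; MAX(d)→c](R)))) → 1

== RESULT ==
y
p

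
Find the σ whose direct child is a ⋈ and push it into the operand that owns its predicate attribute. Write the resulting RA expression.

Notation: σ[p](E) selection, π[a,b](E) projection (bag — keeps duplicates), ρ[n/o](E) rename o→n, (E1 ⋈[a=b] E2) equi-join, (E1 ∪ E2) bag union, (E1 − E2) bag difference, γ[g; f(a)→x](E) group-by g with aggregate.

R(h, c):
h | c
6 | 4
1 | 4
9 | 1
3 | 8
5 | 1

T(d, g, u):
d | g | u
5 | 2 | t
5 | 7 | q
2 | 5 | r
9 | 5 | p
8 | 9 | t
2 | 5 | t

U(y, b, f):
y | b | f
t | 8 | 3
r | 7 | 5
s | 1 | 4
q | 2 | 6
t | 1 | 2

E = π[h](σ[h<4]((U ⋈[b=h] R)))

σ filters on h, owned by the right side.
E' = π[h]((U ⋈[b=h] σ[h<4](R)))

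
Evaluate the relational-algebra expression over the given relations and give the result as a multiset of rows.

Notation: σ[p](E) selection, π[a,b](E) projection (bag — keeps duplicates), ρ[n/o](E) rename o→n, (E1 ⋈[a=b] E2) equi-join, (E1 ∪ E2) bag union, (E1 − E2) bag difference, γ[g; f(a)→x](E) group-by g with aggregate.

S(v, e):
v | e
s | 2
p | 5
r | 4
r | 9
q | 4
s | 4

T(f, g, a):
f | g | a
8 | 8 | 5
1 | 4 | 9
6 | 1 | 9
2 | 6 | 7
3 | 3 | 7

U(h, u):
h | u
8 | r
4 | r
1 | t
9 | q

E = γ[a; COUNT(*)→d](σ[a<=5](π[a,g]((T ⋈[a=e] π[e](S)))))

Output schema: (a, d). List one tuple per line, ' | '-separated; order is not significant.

Stepwise |·|:
  T → 5
  S → 6
  π[e](S) → 6
  (T ⋈[a=e] π[e](S)) → 3
  π[a,g]((T ⋈[a=e] π[e](S))) → 3
  σ[a<=5](π[a,g]((T ⋈[a=e] π[e](S)))) → 1
  γ[a; COUNT(*)→d](σ[a<=5](π[a,g]((T ⋈[a=e] π[e](S))))) → 1

== RESULT ==
a | d
5 | 1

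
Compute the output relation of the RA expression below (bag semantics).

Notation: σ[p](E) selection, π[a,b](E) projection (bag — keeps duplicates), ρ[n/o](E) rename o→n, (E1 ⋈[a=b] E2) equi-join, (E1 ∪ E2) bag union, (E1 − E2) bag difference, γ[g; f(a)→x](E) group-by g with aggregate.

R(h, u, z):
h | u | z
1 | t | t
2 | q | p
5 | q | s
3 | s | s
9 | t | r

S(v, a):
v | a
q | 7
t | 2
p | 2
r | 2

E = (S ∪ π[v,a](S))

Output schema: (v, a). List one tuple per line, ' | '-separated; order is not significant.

Stepwise |·|:
  S → 4
  S → 4
  π[v,a](S) → 4
  (S ∪ π[v,a](S)) → 8

== RESULT ==
v | a
p | 2
p | 2
q | 7
q | 7
r | 2
r | 2
t | 2
t | 2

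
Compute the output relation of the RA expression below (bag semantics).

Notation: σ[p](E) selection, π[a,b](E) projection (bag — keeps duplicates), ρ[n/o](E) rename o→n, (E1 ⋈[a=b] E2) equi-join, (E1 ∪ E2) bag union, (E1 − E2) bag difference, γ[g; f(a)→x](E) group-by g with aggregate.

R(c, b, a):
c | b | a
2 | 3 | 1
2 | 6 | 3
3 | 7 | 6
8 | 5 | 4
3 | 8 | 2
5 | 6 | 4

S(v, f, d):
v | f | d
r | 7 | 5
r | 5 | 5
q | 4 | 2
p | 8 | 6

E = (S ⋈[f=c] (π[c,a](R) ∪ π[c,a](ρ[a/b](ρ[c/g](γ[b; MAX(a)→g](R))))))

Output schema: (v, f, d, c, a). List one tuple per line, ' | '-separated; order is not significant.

Subexpression sizes:
  S → 4
  R → 6
  π[c,a](R) → 6
  R → 6
  γ[b; MAX(a)→g](R) → 5
  ρ[c/g](γ[b; MAX(a)→g](R)) → 5
  ρ[a/b](ρ[c/g](γ[b; MAX(a)→g](R))) → 5
  π[c,a](ρ[a/b](ρ[c/g](γ[b; MAX(a)→g](R)))) → 5
  (π[c,a](R) ∪ π[c,a](ρ[a/b](ρ[c/g](γ[b; MAX(a)→g](R))))) → 11
  (S ⋈[f=c] (π[c,a](R) ∪ π[c,a](ρ[a/b](ρ[c/g](γ[b; MAX(a)→g](R)))))) → 4

== RESULT ==
v | f | d | c | a
p | 8 | 6 | 8 | 4
q | 4 | 2 | 4 | 5
q | 4 | 2 | 4 | 6
r | 5 | 5 | 5 | 4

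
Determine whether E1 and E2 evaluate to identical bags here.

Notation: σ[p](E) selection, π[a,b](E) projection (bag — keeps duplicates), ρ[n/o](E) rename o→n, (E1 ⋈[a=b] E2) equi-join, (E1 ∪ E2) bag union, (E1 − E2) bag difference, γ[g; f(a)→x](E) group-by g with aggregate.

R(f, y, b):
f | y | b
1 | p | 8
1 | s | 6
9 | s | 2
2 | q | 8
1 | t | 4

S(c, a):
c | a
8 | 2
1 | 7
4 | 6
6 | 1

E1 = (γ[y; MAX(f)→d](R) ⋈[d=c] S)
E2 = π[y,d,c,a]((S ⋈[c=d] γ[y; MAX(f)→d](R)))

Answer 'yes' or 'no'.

E1 per-node cardinality:
  R → 5
  γ[y; MAX(f)→d](R) → 4
  S → 4
  (γ[y; MAX(f)→d](R) ⋈[d=c] S) → 2
E2 per-node cardinality:
  S → 4
  R → 5
  γ[y; MAX(f)→d](R) → 4
  (S ⋈[c=d] γ[y; MAX(f)→d](R)) → 2
  π[y,d,c,a]((S ⋈[c=d] γ[y; MAX(f)→d](R))) → 2

E1 and E2 produce the same multiset:
y | d | c | a
p | 1 | 1 | 7
t | 1 | 1 | 7

yes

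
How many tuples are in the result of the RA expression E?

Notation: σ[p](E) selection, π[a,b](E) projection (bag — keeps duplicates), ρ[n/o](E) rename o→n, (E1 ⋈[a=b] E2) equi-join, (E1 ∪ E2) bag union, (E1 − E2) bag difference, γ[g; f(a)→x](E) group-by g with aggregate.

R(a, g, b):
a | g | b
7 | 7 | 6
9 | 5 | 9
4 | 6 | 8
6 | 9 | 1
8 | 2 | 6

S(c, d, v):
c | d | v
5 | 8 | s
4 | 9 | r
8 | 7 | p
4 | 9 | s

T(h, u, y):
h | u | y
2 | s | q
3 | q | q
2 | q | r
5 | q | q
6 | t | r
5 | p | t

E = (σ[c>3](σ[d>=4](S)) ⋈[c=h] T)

Stepwise |·|:
  S → 4
  σ[d>=4](S) → 4
  σ[c>3](σ[d>=4](S)) → 4
  T → 6
  (σ[c>3](σ[d>=4](S)) ⋈[c=h] T) → 2

|E| = 2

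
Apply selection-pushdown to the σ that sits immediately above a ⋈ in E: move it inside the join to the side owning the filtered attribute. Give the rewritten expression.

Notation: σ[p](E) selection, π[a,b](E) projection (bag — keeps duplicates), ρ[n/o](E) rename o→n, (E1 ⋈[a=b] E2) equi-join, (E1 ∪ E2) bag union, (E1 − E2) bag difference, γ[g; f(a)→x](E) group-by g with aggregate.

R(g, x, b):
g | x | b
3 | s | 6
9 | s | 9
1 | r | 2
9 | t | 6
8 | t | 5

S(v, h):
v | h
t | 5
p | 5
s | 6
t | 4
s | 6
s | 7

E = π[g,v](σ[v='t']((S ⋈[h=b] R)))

σ filters on v, owned by the left side.
E' = π[g,v]((σ[v='t'](S) ⋈[h=b] R))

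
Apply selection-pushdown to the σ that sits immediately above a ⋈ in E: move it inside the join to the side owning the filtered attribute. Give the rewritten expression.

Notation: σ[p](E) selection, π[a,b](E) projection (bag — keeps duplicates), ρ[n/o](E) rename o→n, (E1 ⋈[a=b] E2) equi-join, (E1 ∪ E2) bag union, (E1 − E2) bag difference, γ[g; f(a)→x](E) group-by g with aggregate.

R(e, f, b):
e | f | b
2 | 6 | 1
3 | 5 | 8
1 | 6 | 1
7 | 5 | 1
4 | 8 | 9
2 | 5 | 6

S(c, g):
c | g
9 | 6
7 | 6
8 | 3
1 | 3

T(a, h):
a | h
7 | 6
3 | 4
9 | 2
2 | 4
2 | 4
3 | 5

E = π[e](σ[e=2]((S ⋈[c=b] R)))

σ filters on e, owned by the right side.
E' = π[e]((S ⋈[c=b] σ[e=2](R)))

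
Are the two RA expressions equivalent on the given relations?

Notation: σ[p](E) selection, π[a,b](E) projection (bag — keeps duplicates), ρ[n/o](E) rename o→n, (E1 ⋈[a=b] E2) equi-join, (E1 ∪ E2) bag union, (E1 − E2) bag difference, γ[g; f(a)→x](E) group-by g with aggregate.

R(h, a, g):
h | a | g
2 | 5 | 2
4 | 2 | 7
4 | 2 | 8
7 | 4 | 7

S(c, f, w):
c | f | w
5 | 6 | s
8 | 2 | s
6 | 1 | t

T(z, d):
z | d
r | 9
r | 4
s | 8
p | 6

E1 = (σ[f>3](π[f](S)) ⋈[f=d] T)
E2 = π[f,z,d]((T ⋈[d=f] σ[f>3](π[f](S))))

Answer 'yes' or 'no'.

E1 subexpression sizes:
  S → 3
  π[f](S) → 3
  σ[f>3](π[f](S)) → 1
  T → 4
  (σ[f>3](π[f](S)) ⋈[f=d] T) → 1
E2 subexpression sizes:
  T → 4
  S → 3
  π[f](S) → 3
  σ[f>3](π[f](S)) → 1
  (T ⋈[d=f] σ[f>3](π[f](S))) → 1
  π[f,z,d]((T ⋈[d=f] σ[f>3](π[f](S)))) → 1

E1 and E2 produce the same multiset:
f | z | d
6 | p | 6

yes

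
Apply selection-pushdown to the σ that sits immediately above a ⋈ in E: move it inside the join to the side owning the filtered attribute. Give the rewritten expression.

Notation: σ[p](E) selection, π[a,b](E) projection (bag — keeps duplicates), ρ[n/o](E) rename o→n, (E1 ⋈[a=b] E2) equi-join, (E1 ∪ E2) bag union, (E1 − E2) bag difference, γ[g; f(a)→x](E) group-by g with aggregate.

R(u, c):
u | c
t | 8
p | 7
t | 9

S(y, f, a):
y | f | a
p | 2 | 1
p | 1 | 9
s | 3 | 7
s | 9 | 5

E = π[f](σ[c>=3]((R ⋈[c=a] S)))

σ filters on c, owned by the left side.
E' = π[f]((σ[c>=3](R) ⋈[c=a] S))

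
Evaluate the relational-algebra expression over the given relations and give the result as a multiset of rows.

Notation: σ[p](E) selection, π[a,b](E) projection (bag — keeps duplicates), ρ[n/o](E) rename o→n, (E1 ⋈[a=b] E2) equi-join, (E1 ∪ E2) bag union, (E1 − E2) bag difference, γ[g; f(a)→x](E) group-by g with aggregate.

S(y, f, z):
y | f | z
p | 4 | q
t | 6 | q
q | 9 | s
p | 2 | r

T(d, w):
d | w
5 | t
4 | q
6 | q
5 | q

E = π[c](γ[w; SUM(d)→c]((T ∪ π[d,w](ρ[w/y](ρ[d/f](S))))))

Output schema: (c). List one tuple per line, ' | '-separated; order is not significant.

Per-node cardinality:
  T → 4
  S → 4
  ρ[d/f](S) → 4
  ρ[w/y](ρ[d/f](S)) → 4
  π[d,w](ρ[w/y](ρ[d/f](S))) → 4
  (T ∪ π[d,w](ρ[w/y](ρ[d/f](S)))) → 8
  γ[w; SUM(d)→c]((T ∪ π[d,w](ρ[w/y](ρ[d/f](S))))) → 3
  π[c](γ[w; SUM(d)→c]((T ∪ π[d,w](ρ[w/y](ρ[d/f](S)))))) → 3

== RESULT ==
c
6
11
24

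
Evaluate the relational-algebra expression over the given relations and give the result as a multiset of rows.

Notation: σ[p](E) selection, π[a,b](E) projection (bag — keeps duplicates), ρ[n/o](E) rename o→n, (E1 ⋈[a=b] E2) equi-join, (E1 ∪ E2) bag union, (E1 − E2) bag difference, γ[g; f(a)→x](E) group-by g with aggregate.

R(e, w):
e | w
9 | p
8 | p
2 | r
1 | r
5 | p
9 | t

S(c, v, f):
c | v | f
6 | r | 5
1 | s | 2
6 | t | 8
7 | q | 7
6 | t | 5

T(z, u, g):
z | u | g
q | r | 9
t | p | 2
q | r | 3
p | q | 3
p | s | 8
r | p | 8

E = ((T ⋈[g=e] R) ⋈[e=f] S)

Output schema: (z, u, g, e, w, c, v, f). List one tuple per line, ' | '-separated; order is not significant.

Row counts bottom-up:
  T → 6
  R → 6
  (T ⋈[g=e] R) → 5
  S → 5
  ((T ⋈[g=e] R) ⋈[e=f] S) → 3

== RESULT ==
z | u | g | e | w | c | v | f
p | s | 8 | 8 | p | 6 | t | 8
r | p | 8 | 8 | p | 6 | t | 8
t | p | 2 | 2 | r | 1 | s | 2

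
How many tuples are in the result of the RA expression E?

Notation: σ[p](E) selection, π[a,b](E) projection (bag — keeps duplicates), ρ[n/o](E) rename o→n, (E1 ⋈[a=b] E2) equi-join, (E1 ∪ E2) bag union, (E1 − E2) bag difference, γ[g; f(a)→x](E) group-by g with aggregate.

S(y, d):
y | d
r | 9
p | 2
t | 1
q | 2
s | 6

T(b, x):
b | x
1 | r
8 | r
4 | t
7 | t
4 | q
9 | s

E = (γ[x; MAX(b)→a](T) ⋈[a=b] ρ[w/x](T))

Stepwise |·|:
  T → 6
  γ[x; MAX(b)→a](T) → 4
  T → 6
  ρ[w/x](T) → 6
  (γ[x; MAX(b)→a](T) ⋈[a=b] ρ[w/x](T)) → 5

|E| = 5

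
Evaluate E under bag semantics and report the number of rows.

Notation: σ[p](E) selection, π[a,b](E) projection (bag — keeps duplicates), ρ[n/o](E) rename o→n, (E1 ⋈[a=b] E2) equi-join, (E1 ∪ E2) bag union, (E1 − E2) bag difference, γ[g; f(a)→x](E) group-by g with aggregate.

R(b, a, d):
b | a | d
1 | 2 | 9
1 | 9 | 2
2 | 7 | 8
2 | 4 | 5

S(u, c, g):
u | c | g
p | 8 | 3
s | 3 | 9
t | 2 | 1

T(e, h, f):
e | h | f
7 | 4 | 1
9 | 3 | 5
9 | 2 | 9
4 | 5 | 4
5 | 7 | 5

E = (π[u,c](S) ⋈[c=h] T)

Subexpression sizes:
  S → 3
  π[u,c](S) → 3
  T → 5
  (π[u,c](S) ⋈[c=h] T) → 2

|E| = 2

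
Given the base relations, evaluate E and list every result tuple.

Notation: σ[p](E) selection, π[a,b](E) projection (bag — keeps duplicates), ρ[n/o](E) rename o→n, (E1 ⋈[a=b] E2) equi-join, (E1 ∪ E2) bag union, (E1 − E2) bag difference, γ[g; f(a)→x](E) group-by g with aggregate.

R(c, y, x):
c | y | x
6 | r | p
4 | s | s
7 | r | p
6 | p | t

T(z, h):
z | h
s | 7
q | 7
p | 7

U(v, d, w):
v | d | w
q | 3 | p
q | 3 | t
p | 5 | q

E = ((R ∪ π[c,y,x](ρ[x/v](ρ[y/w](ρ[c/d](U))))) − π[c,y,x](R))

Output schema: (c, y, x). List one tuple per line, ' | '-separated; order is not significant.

Per-node cardinality:
  R → 4
  U → 3
  ρ[c/d](U) → 3
  ρ[y/w](ρ[c/d](U)) → 3
  ρ[x/v](ρ[y/w](ρ[c/d](U))) → 3
  π[c,y,x](ρ[x/v](ρ[y/w](ρ[c/d](U)))) → 3
  (R ∪ π[c,y,x](ρ[x/v](ρ[y/w](ρ[c/d](U))))) → 7
  R → 4
  π[c,y,x](R) → 4
  ((R ∪ π[c,y,x](ρ[x/v](ρ[y/w](ρ[c/d](U))))) − π[c,y,x](R)) → 3

== RESULT ==
c | y | x
3 | p | q
3 | t | q
5 | q | p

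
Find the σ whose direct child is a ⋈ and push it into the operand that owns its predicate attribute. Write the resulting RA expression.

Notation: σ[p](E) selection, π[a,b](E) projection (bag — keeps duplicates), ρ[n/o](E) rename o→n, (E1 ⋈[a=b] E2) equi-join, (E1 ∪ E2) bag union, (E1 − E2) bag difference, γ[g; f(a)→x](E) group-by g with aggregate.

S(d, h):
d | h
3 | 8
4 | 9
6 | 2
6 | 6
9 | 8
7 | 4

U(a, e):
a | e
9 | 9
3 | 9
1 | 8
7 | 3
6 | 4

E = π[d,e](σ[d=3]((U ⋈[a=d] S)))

σ filters on d, owned by the right side.
E' = π[d,e]((U ⋈[a=d] σ[d=3](S)))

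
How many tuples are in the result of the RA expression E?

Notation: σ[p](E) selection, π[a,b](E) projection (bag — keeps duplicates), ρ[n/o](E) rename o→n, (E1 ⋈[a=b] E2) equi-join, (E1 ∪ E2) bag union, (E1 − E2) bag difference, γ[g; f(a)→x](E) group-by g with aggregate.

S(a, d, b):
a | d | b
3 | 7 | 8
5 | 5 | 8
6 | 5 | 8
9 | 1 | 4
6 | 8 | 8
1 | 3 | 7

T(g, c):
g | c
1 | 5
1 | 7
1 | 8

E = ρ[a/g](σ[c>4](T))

Per-node cardinality:
  T → 3
  σ[c>4](T) → 3
  ρ[a/g](σ[c>4](T)) → 3

|E| = 3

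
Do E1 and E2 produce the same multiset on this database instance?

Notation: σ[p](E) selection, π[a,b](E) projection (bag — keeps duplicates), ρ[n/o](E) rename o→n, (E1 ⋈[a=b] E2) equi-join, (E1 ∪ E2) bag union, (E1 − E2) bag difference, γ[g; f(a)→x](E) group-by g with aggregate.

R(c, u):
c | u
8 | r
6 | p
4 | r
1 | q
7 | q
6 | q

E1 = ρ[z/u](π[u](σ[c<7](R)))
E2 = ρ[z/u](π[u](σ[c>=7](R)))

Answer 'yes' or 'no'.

E1 stepwise |·|:
  R → 6
  σ[c<7](R) → 4
  π[u](σ[c<7](R)) → 4
  ρ[z/u](π[u](σ[c<7](R))) → 4
E2 stepwise |·|:
  R → 6
  σ[c>=7](R) → 2
  π[u](σ[c>=7](R)) → 2
  ρ[z/u](π[u](σ[c>=7](R))) → 2

E1 result:
z
p
q
q
r
E2 result:
z
q
r
Witness: ('p',) appears 1× in E1 but 0× in E2.

no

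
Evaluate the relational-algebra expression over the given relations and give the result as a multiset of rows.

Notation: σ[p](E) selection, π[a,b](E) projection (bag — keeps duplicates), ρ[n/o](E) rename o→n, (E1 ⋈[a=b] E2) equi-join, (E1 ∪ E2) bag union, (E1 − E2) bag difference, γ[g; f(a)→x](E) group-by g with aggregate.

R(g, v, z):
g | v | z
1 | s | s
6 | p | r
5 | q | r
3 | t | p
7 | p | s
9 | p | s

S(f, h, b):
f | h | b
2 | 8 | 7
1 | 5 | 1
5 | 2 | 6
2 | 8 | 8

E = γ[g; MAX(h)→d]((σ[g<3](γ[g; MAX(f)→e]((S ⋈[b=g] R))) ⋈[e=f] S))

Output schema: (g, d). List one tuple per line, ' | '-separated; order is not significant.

Subexpression sizes:
  S → 4
  R → 6
  (S ⋈[b=g] R) → 3
  γ[g; MAX(f)→e]((S ⋈[b=g] R)) → 3
  σ[g<3](γ[g; MAX(f)→e]((S ⋈[b=g] R))) → 1
  S → 4
  (σ[g<3](γ[g; MAX(f)→e]((S ⋈[b=g] R))) ⋈[e=f] S) → 1
  γ[g; MAX(h)→d]((σ[g<3](γ[g; MAX(f)→e]((S ⋈[b=g] R))) ⋈[e=f] S)) → 1

== RESULT ==
g | d
1 | 5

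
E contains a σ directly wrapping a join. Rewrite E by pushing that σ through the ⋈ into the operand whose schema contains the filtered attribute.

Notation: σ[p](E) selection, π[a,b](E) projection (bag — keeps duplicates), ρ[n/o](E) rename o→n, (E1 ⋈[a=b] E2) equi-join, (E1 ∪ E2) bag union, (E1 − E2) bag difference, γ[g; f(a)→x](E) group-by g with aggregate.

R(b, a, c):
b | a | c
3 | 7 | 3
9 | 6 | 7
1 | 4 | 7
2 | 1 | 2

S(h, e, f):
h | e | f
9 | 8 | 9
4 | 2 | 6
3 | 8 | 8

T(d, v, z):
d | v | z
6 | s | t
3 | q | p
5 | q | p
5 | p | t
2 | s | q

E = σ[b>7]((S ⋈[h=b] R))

σ filters on b, owned by the right side.
E' = (S ⋈[h=b] σ[b>7](R))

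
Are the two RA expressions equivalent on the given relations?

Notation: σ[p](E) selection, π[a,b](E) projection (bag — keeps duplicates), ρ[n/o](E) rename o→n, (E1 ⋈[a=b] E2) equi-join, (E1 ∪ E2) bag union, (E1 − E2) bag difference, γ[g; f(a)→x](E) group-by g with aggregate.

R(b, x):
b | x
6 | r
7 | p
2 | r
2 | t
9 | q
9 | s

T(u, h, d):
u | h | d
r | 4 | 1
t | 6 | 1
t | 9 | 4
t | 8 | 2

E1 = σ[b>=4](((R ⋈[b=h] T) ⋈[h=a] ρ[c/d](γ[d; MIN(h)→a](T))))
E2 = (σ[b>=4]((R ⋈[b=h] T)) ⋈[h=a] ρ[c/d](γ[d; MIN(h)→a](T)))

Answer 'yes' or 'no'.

E1 row counts bottom-up:
  R → 6
  T → 4
  (R ⋈[b=h] T) → 3
  T → 4
  γ[d; MIN(h)→a](T) → 3
  ρ[c/d](γ[d; MIN(h)→a](T)) → 3
  ((R ⋈[b=h] T) ⋈[h=a] ρ[c/d](γ[d; MIN(h)→a](T))) → 2
  σ[b>=4](((R ⋈[b=h] T) ⋈[h=a] ρ[c/d](γ[d; MIN(h)→a](T)))) → 2
E2 row counts bottom-up:
  R → 6
  T → 4
  (R ⋈[b=h] T) → 3
  σ[b>=4]((R ⋈[b=h] T)) → 3
  T → 4
  γ[d; MIN(h)→a](T) → 3
  ρ[c/d](γ[d; MIN(h)→a](T)) → 3
  (σ[b>=4]((R ⋈[b=h] T)) ⋈[h=a] ρ[c/d](γ[d; MIN(h)→a](T))) → 2

E1 and E2 produce the same multiset:
b | x | u | h | d | c | a
9 | q | t | 9 | 4 | 4 | 9
9 | s | t | 9 | 4 | 4 | 9

yes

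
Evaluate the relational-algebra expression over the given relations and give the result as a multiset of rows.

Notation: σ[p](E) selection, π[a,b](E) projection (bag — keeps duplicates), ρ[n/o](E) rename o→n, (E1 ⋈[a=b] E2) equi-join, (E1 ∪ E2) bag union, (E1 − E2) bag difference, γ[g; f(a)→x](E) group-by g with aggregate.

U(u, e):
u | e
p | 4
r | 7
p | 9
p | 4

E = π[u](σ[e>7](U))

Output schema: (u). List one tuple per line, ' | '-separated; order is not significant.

Subexpression sizes:
  U → 4
  σ[e>7](U) → 1
  π[u](σ[e>7](U)) → 1

== RESULT ==
u
p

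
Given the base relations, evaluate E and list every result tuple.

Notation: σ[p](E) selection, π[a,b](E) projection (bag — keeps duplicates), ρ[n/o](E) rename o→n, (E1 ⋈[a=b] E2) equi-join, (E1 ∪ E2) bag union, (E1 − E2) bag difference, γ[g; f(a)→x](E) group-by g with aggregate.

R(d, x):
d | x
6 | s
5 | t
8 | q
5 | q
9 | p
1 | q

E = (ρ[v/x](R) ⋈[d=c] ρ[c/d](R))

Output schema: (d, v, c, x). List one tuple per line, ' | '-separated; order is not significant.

Subexpression sizes:
  R → 6
  ρ[v/x](R) → 6
  R → 6
  ρ[c/d](R) → 6
  (ρ[v/x](R) ⋈[d=c] ρ[c/d](R)) → 8

== RESULT ==
d | v | c | x
1 | q | 1 | q
5 | q | 5 | q
5 | q | 5 | t
5 | t | 5 | q
5 | t | 5 | t
6 | s | 6 | s
8 | q | 8 | q
9 | p | 9 | p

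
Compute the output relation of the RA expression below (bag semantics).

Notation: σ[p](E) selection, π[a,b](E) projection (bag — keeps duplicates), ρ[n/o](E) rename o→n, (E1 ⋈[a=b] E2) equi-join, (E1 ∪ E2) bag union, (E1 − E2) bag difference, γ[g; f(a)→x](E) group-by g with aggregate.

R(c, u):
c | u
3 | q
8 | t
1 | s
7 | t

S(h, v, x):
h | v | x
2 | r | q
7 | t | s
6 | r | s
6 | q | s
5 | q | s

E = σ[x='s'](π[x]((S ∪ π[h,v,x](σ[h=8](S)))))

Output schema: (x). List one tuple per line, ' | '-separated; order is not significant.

Row counts bottom-up:
  S → 5
  S → 5
  σ[h=8](S) → 0
  π[h,v,x](σ[h=8](S)) → 0
  (S ∪ π[h,v,x](σ[h=8](S))) → 5
  π[x]((S ∪ π[h,v,x](σ[h=8](S)))) → 5
  σ[x='s'](π[x]((S ∪ π[h,v,x](σ[h=8](S))))) → 4

== RESULT ==
x
s
s
s
s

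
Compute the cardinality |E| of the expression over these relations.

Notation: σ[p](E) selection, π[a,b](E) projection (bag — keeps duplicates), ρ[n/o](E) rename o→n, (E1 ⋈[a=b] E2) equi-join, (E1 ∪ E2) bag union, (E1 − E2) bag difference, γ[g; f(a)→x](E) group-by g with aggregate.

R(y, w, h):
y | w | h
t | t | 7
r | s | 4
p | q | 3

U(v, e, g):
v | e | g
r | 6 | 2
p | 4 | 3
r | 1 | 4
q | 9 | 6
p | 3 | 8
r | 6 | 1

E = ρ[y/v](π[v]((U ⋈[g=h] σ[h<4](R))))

Stepwise |·|:
  U → 6
  R → 3
  σ[h<4](R) → 1
  (U ⋈[g=h] σ[h<4](R)) → 1
  π[v]((U ⋈[g=h] σ[h<4](R))) → 1
  ρ[y/v](π[v]((U ⋈[g=h] σ[h<4](R)))) → 1

|E| = 1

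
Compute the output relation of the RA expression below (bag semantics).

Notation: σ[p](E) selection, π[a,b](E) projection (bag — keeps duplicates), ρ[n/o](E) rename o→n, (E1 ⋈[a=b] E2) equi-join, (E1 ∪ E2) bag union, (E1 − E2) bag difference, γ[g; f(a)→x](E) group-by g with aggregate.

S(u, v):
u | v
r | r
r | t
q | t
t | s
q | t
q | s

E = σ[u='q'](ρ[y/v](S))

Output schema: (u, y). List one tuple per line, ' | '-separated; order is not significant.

Per-node cardinality:
  S → 6
  ρ[y/v](S) → 6
  σ[u='q'](ρ[y/v](S)) → 3

== RESULT ==
u | y
q | s
q | t
q | t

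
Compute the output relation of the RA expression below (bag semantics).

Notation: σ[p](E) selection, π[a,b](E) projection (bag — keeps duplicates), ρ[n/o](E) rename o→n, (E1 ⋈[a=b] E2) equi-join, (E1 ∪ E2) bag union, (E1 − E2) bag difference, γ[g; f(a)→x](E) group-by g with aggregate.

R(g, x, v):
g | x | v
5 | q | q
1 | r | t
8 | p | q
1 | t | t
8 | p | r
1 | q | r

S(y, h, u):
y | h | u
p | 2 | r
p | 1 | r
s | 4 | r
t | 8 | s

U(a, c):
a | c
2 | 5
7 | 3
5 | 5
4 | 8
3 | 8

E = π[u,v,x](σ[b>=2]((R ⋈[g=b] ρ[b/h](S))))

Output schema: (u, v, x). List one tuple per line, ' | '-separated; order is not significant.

Subexpression sizes:
  R → 6
  S → 4
  ρ[b/h](S) → 4
  (R ⋈[g=b] ρ[b/h](S)) → 5
  σ[b>=2]((R ⋈[g=b] ρ[b/h](S))) → 2
  π[u,v,x](σ[b>=2]((R ⋈[g=b] ρ[b/h](S)))) → 2

== RESULT ==
u | v | x
s | q | p
s | r | p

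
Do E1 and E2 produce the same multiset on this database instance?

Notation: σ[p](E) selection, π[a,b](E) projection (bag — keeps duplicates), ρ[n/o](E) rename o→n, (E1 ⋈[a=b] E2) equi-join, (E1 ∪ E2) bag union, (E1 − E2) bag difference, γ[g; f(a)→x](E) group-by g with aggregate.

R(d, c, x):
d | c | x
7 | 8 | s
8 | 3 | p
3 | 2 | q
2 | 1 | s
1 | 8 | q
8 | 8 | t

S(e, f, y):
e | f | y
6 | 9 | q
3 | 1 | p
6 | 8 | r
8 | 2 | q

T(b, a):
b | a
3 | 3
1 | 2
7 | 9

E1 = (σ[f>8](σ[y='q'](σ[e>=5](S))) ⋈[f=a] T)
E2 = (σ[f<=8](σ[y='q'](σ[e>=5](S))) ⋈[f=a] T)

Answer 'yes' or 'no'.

E1 subexpression sizes:
  S → 4
  σ[e>=5](S) → 3
  σ[y='q'](σ[e>=5](S)) → 2
  σ[f>8](σ[y='q'](σ[e>=5](S))) → 1
  T → 3
  (σ[f>8](σ[y='q'](σ[e>=5](S))) ⋈[f=a] T) → 1
E2 subexpression sizes:
  S → 4
  σ[e>=5](S) → 3
  σ[y='q'](σ[e>=5](S)) → 2
  σ[f<=8](σ[y='q'](σ[e>=5](S))) → 1
  T → 3
  (σ[f<=8](σ[y='q'](σ[e>=5](S))) ⋈[f=a] T) → 1

E1 result:
e | f | y | b | a
6 | 9 | q | 7 | 9
E2 result:
e | f | y | b | a
8 | 2 | q | 1 | 2
Witness: (8, 2, 'q', 1, 2) appears 0× in E1 but 1× in E2.

no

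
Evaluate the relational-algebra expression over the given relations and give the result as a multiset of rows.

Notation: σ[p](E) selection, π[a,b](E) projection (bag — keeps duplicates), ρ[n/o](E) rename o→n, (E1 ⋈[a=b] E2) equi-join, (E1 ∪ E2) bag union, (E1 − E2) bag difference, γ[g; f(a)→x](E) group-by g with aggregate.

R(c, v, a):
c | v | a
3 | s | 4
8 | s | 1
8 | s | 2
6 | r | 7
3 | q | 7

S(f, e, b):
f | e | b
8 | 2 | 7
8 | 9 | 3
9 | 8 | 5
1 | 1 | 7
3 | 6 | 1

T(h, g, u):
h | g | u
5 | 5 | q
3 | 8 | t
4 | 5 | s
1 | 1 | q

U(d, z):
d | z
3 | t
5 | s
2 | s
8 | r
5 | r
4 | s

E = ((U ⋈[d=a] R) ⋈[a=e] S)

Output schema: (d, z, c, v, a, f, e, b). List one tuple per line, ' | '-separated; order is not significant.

Subexpression sizes:
  U → 6
  R → 5
  (U ⋈[d=a] R) → 2
  S → 5
  ((U ⋈[d=a] R) ⋈[a=e] S) → 1

== RESULT ==
d | z | c | v | a | f | e | b
2 | s | 8 | s | 2 | 8 | 2 | 7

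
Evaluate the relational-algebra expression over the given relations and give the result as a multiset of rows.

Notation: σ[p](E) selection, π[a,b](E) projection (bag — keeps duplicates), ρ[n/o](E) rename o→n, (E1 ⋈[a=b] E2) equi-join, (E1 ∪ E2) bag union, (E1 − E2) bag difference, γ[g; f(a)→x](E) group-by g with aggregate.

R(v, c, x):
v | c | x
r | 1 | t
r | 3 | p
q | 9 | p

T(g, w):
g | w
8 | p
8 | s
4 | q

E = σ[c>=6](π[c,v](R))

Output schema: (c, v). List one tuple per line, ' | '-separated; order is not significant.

Stepwise |·|:
  R → 3
  π[c,v](R) → 3
  σ[c>=6](π[c,v](R)) → 1

== RESULT ==
c | v
9 | q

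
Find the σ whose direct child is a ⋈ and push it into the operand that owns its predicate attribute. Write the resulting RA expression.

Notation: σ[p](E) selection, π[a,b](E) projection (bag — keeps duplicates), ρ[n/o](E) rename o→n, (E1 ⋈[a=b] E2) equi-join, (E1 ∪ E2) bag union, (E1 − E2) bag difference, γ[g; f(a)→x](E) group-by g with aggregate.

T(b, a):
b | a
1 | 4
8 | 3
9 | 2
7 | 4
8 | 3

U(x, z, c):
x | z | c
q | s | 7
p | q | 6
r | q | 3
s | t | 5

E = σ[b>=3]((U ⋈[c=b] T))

σ filters on b, owned by the right side.
E' = (U ⋈[c=b] σ[b>=3](T))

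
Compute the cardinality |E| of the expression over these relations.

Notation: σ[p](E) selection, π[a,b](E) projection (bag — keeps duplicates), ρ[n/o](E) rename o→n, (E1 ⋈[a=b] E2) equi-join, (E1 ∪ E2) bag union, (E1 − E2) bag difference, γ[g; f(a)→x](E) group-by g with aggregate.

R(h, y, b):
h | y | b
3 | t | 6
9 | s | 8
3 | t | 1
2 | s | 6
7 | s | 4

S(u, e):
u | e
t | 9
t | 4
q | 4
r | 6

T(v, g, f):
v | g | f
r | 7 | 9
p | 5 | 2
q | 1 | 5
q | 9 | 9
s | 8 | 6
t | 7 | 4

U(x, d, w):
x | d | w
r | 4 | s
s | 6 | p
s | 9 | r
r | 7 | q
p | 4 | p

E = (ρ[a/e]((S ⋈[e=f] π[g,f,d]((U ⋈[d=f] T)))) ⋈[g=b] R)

Per-node cardinality:
  S → 4
  U → 5
  T → 6
  (U ⋈[d=f] T) → 5
  π[g,f,d]((U ⋈[d=f] T)) → 5
  (S ⋈[e=f] π[g,f,d]((U ⋈[d=f] T))) → 7
  ρ[a/e]((S ⋈[e=f] π[g,f,d]((U ⋈[d=f] T)))) → 7
  R → 5
  (ρ[a/e]((S ⋈[e=f] π[g,f,d]((U ⋈[d=f] T)))) ⋈[g=b] R) → 1

|E| = 1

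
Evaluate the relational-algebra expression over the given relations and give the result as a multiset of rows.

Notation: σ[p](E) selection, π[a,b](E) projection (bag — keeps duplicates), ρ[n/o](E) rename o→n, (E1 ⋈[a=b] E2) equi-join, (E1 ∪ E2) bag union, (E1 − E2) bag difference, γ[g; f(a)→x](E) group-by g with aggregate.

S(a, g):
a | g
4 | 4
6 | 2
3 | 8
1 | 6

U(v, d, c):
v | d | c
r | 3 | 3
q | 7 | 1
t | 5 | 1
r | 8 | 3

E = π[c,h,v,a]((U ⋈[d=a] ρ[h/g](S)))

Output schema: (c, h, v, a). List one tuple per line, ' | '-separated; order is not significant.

Subexpression sizes:
  U → 4
  S → 4
  ρ[h/g](S) → 4
  (U ⋈[d=a] ρ[h/g](S)) → 1
  π[c,h,v,a]((U ⋈[d=a] ρ[h/g](S))) → 1

== RESULT ==
c | h | v | a
3 | 8 | r | 3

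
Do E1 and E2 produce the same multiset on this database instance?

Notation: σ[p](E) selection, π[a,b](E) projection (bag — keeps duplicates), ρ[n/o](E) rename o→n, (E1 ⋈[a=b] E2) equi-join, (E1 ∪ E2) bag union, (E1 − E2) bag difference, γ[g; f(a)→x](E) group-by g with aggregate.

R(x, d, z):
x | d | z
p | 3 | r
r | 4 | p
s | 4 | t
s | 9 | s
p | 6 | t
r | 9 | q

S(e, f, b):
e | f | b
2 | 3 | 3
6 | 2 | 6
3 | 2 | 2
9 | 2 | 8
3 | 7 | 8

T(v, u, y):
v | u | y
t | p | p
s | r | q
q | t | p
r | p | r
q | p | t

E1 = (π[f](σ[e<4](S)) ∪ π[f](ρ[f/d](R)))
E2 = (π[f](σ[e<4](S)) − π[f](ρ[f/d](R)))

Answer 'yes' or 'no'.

E1 per-node cardinality:
  S → 5
  σ[e<4](S) → 3
  π[f](σ[e<4](S)) → 3
  R → 6
  ρ[f/d](R) → 6
  π[f](ρ[f/d](R)) → 6
  (π[f](σ[e<4](S)) ∪ π[f](ρ[f/d](R))) → 9
E2 per-node cardinality:
  S → 5
  σ[e<4](S) → 3
  π[f](σ[e<4](S)) → 3
  R → 6
  ρ[f/d](R) → 6
  π[f](ρ[f/d](R)) → 6
  (π[f](σ[e<4](S)) − π[f](ρ[f/d](R))) → 2

E1 result:
f
2
3
3
4
4
6
7
9
9
E2 result:
f
2
7
Witness: (6,) appears 1× in E1 but 0× in E2.

no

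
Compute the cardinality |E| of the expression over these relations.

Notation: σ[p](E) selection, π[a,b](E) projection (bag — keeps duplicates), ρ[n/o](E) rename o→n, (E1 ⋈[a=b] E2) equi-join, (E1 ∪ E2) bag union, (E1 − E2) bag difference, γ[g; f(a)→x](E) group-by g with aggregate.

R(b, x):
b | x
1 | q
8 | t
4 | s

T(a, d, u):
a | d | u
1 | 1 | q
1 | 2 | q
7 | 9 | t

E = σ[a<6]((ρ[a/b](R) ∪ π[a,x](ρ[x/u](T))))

Stepwise |·|:
  R → 3
  ρ[a/b](R) → 3
  T → 3
  ρ[x/u](T) → 3
  π[a,x](ρ[x/u](T)) → 3
  (ρ[a/b](R) ∪ π[a,x](ρ[x/u](T))) → 6
  σ[a<6]((ρ[a/b](R) ∪ π[a,x](ρ[x/u](T)))) → 4

|E| = 4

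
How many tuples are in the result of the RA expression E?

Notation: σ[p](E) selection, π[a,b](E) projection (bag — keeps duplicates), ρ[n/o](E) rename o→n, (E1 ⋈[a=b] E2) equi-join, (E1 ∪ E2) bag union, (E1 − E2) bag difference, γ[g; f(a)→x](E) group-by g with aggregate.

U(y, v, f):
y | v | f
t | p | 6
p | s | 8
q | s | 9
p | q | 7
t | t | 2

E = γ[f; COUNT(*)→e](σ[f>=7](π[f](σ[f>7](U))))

Row counts bottom-up:
  U → 5
  σ[f>7](U) → 2
  π[f](σ[f>7](U)) → 2
  σ[f>=7](π[f](σ[f>7](U))) → 2
  γ[f; COUNT(*)→e](σ[f>=7](π[f](σ[f>7](U)))) → 2

|E| = 2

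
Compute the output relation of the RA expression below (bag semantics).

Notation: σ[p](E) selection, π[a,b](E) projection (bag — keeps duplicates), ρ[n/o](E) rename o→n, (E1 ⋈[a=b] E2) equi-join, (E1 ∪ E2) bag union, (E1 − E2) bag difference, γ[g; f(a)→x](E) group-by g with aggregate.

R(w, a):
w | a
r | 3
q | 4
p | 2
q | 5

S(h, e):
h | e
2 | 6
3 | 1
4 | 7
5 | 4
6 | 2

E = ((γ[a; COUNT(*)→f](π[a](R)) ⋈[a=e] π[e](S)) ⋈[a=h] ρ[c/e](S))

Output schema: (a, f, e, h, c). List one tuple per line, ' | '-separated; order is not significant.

Stepwise |·|:
  R → 4
  π[a](R) → 4
  γ[a; COUNT(*)→f](π[a](R)) → 4
  S → 5
  π[e](S) → 5
  (γ[a; COUNT(*)→f](π[a](R)) ⋈[a=e] π[e](S)) → 2
  S → 5
  ρ[c/e](S) → 5
  ((γ[a; COUNT(*)→f](π[a](R)) ⋈[a=e] π[e](S)) ⋈[a=h] ρ[c/e](S)) → 2

== RESULT ==
a | f | e | h | c
2 | 1 | 2 | 2 | 6
4 | 1 | 4 | 4 | 7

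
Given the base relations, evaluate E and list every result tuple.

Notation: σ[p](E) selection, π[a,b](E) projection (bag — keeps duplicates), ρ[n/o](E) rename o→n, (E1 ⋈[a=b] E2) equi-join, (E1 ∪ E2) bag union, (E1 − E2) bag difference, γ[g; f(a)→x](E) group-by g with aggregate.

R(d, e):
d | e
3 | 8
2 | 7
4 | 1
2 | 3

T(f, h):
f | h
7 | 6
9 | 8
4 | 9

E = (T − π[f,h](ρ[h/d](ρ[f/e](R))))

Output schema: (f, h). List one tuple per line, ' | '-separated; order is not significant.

Per-node cardinality:
  T → 3
  R → 4
  ρ[f/e](R) → 4
  ρ[h/d](ρ[f/e](R)) → 4
  π[f,h](ρ[h/d](ρ[f/e](R))) → 4
  (T − π[f,h](ρ[h/d](ρ[f/e](R)))) → 3

== RESULT ==
f | h
4 | 9
7 | 6
9 | 8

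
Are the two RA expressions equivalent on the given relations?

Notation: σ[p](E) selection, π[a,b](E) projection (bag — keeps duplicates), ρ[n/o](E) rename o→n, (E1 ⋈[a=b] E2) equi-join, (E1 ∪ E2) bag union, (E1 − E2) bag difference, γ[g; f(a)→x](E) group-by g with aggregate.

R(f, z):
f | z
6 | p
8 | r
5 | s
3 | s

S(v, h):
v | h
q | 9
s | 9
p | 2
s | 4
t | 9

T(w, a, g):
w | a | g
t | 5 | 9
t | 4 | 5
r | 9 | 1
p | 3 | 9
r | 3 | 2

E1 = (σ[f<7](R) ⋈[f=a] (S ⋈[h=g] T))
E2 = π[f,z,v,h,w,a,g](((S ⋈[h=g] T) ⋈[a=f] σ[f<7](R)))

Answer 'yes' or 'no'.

E1 row counts bottom-up:
  R → 4
  σ[f<7](R) → 3
  S → 5
  T → 5
  (S ⋈[h=g] T) → 7
  (σ[f<7](R) ⋈[f=a] (S ⋈[h=g] T)) → 7
E2 row counts bottom-up:
  S → 5
  T → 5
  (S ⋈[h=g] T) → 7
  R → 4
  σ[f<7](R) → 3
  ((S ⋈[h=g] T) ⋈[a=f] σ[f<7](R)) → 7
  π[f,z,v,h,w,a,g](((S ⋈[h=g] T) ⋈[a=f] σ[f<7](R))) → 7

E1 and E2 produce the same multiset:
f | z | v | h | w | a | g
3 | s | p | 2 | r | 3 | 2
3 | s | q | 9 | p | 3 | 9
3 | s | s | 9 | p | 3 | 9
3 | s | t | 9 | p | 3 | 9
5 | s | q | 9 | t | 5 | 9
5 | s | s | 9 | t | 5 | 9
5 | s | t | 9 | t | 5 | 9

yes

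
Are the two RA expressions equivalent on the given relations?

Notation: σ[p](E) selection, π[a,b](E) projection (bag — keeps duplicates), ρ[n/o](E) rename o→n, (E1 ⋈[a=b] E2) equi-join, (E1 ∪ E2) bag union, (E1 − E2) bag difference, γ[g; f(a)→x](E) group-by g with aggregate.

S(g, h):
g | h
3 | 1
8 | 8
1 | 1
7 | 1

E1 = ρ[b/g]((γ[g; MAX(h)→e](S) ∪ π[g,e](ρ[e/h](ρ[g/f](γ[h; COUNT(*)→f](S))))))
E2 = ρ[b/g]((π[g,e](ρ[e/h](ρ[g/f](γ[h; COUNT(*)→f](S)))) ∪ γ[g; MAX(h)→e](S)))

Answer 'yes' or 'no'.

E1 row counts bottom-up:
  S → 4
  γ[g; MAX(h)→e](S) → 4
  S → 4
  γ[h; COUNT(*)→f](S) → 2
  ρ[g/f](γ[h; COUNT(*)→f](S)) → 2
  ρ[e/h](ρ[g/f](γ[h; COUNT(*)→f](S))) → 2
  π[g,e](ρ[e/h](ρ[g/f](γ[h; COUNT(*)→f](S)))) → 2
  (γ[g; MAX(h)→e](S) ∪ π[g,e](ρ[e/h](ρ[g/f](γ[h; COUNT(*)→f](S))))) → 6
  ρ[b/g]((γ[g; MAX(h)→e](S) ∪ π[g,e](ρ[e/h](ρ[g/f](γ[h; COUNT(*)→f](S)))))) → 6
E2 row counts bottom-up:
  S → 4
  γ[h; COUNT(*)→f](S) → 2
  ρ[g/f](γ[h; COUNT(*)→f](S)) → 2
  ρ[e/h](ρ[g/f](γ[h; COUNT(*)→f](S))) → 2
  π[g,e](ρ[e/h](ρ[g/f](γ[h; COUNT(*)→f](S)))) → 2
  S → 4
  γ[g; MAX(h)→e](S) → 4
  (π[g,e](ρ[e/h](ρ[g/f](γ[h; COUNT(*)→f](S)))) ∪ γ[g; MAX(h)→e](S)) → 6
  ρ[b/g]((π[g,e](ρ[e/h](ρ[g/f](γ[h; COUNT(*)→f](S)))) ∪ γ[g; MAX(h)→e](S))) → 6

E1 and E2 produce the same multiset:
b | e
1 | 1
1 | 8
3 | 1
3 | 1
7 | 1
8 | 8

yes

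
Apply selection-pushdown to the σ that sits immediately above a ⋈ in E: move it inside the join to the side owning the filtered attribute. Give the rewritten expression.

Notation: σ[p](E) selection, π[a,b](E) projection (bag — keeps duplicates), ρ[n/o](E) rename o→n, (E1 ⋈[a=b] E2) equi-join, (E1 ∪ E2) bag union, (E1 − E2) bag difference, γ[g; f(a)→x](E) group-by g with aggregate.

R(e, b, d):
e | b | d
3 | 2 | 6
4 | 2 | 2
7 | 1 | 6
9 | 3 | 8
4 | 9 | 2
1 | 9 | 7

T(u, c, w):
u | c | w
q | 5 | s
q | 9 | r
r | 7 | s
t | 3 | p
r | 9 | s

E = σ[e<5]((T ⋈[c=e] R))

σ filters on e, owned by the right side.
E' = (T ⋈[c=e] σ[e<5](R))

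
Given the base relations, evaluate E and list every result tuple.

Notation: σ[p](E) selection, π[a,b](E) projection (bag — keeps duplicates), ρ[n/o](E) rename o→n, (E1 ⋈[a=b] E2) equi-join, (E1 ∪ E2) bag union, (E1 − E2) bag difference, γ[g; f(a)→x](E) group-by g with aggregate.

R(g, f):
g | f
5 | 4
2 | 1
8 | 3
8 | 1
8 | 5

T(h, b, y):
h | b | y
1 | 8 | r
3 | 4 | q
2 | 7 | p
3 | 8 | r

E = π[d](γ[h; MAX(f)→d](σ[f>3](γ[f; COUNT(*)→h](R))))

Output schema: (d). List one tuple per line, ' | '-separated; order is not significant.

Stepwise |·|:
  R → 5
  γ[f; COUNT(*)→h](R) → 4
  σ[f>3](γ[f; COUNT(*)→h](R)) → 2
  γ[h; MAX(f)→d](σ[f>3](γ[f; COUNT(*)→h](R))) → 1
  π[d](γ[h; MAX(f)→d](σ[f>3](γ[f; COUNT(*)→h](R)))) → 1

== RESULT ==
d
5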